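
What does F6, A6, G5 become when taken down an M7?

F6 becomes Gb5
A6 becomes Bb5
G5 becomes Ab4

Gb5 Bb5 Ab4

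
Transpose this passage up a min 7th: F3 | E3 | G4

F3 up a minor seventh is Eb4.
E3 up a minor seventh is D4.
A minor seventh up from G4 gives F5.

Eb4 D4 F5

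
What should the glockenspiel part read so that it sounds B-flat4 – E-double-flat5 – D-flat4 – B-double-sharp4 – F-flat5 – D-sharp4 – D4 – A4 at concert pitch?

Bb2 Ebb3 Db2 B##2 Fb3 D#2 D2 A2

The glockenspiel sounds a perfect fifteenth above written, so the written part must be a perfect fifteenth below concert — transpose each note down.
Bb4 to Bb2
Ebb5 to Ebb3
Db4 to Db2
B##4 to B##2
Fb5 to Fb3
D#4 to D#2
D4 to D2
A4 to A2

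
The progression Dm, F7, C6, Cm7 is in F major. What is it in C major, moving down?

Am C7 G6 Gm7

F major down to C major is a perfect fourth; each chord root moves by that interval while the quality stays the same.
Dm: root D down a perfect fourth → A, giving Am.
F7: root F down a perfect fourth → C, giving C7.
C6: root C down a perfect fourth → G, giving G6.
Cm7: root C down a perfect fourth → G, giving Gm7.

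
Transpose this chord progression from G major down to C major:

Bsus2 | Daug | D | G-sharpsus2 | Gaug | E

Esus2 Gaug G C#sus2 Caug A

G major down to C major is a perfect fifth; each chord root moves by that interval while the quality stays the same.
Bsus2: root B down a perfect fifth → E, giving Esus2.
Daug: root D down a perfect fifth → G, giving Gaug.
D: root D down a perfect fifth → G, giving G.
G-sharpsus2: root G-sharp down a perfect fifth → C#, giving C#sus2.
Gaug: root G down a perfect fifth → C, giving Caug.
E: root E down a perfect fifth → A, giving A.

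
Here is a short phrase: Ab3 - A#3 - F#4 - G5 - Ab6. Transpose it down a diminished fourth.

E3 E##3 C##4 D#5 E6

Ab3 down a diminished fourth is E3.
A#3 down a diminished fourth is E##3.
F#4 down a diminished fourth is C##4.
G5: a fourth down reaches D, and 4 semitones makes it D#5.
A diminished fourth down from Ab6 gives E6.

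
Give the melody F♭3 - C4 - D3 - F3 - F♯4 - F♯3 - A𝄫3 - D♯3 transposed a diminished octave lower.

Fb3 to F2
C4 to C#3
D3 to D#2
F3 to F#2
F#4 to F##3
F#3 to F##2
Abb3 to Ab2
D#3 to D##2

F2 C#3 D#2 F#2 F##3 F##2 Ab2 D##2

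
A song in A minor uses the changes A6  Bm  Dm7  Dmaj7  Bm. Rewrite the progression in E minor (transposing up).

A minor up to E minor is a perfect fifth; each chord root moves by that interval while the quality stays the same.
A6: root A up a perfect fifth → E, giving E6.
Bm: root B up a perfect fifth → F#, giving F#m.
Dm7: root D up a perfect fifth → A, giving Am7.
Dmaj7: root D up a perfect fifth → A, giving Amaj7.
Bm: root B up a perfect fifth → F#, giving F#m.

E6 F#m Am7 Amaj7 F#m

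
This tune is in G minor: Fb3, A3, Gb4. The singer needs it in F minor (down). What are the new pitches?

Ebb3 G3 Fb4

G minor to F minor down is a major second, so every note moves down by that interval.
Fb3 → Ebb3
A3 → G3
Gb4 → Fb4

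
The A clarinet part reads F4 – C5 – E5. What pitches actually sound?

D4 A4 C#5

The A clarinet sounds a minor third below written, so transpose each written note down a minor third.
F4 -> D4
C5 -> A4
E5 -> C#5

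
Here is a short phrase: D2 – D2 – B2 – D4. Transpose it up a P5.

D2 up a perfect fifth is A2.
D2: a fifth up reaches A, and 7 semitones makes it A2.
B2: a fifth up reaches F, and 7 semitones makes it F#3.
D4 up a perfect fifth is A4.

A2 A2 F#3 A4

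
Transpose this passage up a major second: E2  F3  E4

A major second up from E2 gives F#2.
F3 up a major second is G3.
A major second up from E4 gives F#4.

F#2 G3 F#4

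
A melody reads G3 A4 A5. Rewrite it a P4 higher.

C4 D5 D6

G3 -> C4
A4 -> D5
A5 -> D6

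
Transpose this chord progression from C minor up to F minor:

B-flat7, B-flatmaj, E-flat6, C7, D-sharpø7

Eb7 Ebmaj Ab6 F7 G#ø7

C minor up to F minor is a perfect fourth; each chord root moves by that interval while the quality stays the same.
B-flat7: root B-flat up a perfect fourth → Eb, giving Eb7.
B-flatmaj: root B-flat up a perfect fourth → Eb, giving Ebmaj.
E-flat6: root E-flat up a perfect fourth → Ab, giving Ab6.
C7: root C up a perfect fourth → F, giving F7.
D-sharpø7: root D-sharp up a perfect fourth → G#, giving G#ø7.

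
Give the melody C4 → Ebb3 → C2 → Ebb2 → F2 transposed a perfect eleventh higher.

C4 gives F5
Ebb3 gives Abb4
C2 gives F3
Ebb2 gives Abb3
F2 gives Bb3

F5 Abb4 F3 Abb3 Bb3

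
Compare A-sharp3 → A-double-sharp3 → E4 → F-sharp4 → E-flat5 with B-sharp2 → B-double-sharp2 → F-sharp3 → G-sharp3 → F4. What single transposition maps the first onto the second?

Take the first pair: A#3 → B#2. A to B spans 7 letter names, so the interval is some kind of seventh.
B#2 to A#3 is 10 semitones, which makes it a minor seventh; the second version is lower, so the direction is down.
Checking another pair — Eb5 → F4 — gives the same interval.

down a minor seventh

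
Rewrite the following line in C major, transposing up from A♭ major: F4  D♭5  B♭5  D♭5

From A♭ up to C is a major third; apply that to each pitch.
F4 to A4
Db5 to F5
Bb5 to D6
Db5 to F5

A4 F5 D6 F5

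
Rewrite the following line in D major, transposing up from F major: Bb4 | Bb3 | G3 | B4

From F up to D is a major sixth; apply that to each pitch.
Bb4 -> G5
Bb3 -> G4
G3 -> E4
B4 -> G#5

G5 G4 E4 G#5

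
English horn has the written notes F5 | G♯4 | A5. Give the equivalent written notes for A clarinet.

First find concert pitch: the English horn sounds a perfect fifth below written, so F5 G♯4 A5 sounds Bb4 C#4 D5.
Then write for A clarinet: it sounds a minor third below written, so the part must be a minor third above concert.
Bb4 → Db5
C#4 → E4
D5 → F5

Db5 E4 F5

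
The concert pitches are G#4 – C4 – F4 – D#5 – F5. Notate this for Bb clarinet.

A#4 D4 G4 E#5 G5

Written C4 sounds as Bb3 on the Bb clarinet, so concert pitches are written a major second up.
G#4 gives A#4
C4 gives D4
F4 gives G4
D#5 gives E#5
F5 gives G5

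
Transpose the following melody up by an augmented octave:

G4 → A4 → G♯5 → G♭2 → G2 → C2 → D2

G#5 A#5 G##6 G3 G#3 C#3 D#3

G4 up an augmented octave is G#5.
A4: an octave up reaches A, and 13 semitones makes it A#5.
G#5: an octave up reaches G, and 13 semitones makes it G##6.
An augmented octave up from Gb2 gives G3.
An augmented octave up from G2 gives G#3.
An augmented octave up from C2 gives C#3.
An augmented octave up from D2 gives D#3.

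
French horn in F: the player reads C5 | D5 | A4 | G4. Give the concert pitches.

F4 G4 D4 C4

Written C4 on the French horn in F sounds as F3, a perfect fifth lower; apply that shift to every note.
C5 → F4
D5 → G4
A4 → D4
G4 → C4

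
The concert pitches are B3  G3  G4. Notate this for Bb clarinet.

Written C4 sounds as Bb3 on the Bb clarinet, so concert pitches are written a major second up.
B3 to C#4
G3 to A3
G4 to A4

C#4 A3 A4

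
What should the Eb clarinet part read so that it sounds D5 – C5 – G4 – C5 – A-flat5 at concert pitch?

B4 A4 E4 A4 F5

Written C4 sounds as Eb4 on the Eb clarinet, so concert pitches are written a minor third down.
D5 becomes B4
C5 becomes A4
G4 becomes E4
C5 becomes A4
Ab5 becomes F5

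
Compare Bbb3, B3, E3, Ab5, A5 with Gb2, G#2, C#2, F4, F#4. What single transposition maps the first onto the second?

From Bbb3 to Gb2 is 10 letter names — a tenth of some quality.
Gb2 to Bbb3 is 15 semitones, which makes it a minor tenth; the second version is lower, so the direction is down.
Checking another pair — A5 → F#4 — gives the same interval.

down a minor tenth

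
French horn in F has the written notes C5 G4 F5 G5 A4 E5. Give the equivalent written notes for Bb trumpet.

First find concert pitch: the French horn in F sounds a perfect fifth below written, so C5 G4 F5 G5 A4 E5 sounds F4 C4 Bb4 C5 D4 A4.
Then write for Bb trumpet: it sounds a major second below written, so the part must be a major second above concert.
F4 → G4
C4 → D4
Bb4 → C5
C5 → D5
D4 → E4
A4 → B4

G4 D4 C5 D5 E4 B4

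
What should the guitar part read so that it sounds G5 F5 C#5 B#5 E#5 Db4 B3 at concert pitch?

Written C4 sounds as C3 on the guitar, so concert pitches are written a perfect octave up.
G5 becomes G6
F5 becomes F6
C#5 becomes C#6
B#5 becomes B#6
E#5 becomes E#6
Db4 becomes Db5
B3 becomes B4

G6 F6 C#6 B#6 E#6 Db5 B4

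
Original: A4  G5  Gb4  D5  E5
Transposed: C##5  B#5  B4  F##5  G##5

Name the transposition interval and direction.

up an augmented third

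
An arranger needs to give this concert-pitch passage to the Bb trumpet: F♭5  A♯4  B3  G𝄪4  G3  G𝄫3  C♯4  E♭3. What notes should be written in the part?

The Bb trumpet sounds a major second below written, so the written part must be a major second above concert — transpose each note up.
Fb5 -> Gb5
A#4 -> B#4
B3 -> C#4
G##4 -> A##4
G3 -> A3
Gbb3 -> Abb3
C#4 -> D#4
Eb3 -> F3

Gb5 B#4 C#4 A##4 A3 Abb3 D#4 F3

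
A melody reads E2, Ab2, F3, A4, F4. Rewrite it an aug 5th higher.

E2 to B#2
Ab2 to E3
F3 to C#4
A4 to E#5
F4 to C#5

B#2 E3 C#4 E#5 C#5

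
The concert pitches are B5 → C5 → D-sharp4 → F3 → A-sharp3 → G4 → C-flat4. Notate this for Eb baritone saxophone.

G#7 A6 B#5 D5 F##5 E6 Ab5

Written C4 sounds as Eb2 on the Eb baritone saxophone, so concert pitches are written a major thirteenth up.
B5 becomes G#7
C5 becomes A6
D#4 becomes B#5
F3 becomes D5
A#3 becomes F##5
G4 becomes E6
Cb4 becomes Ab5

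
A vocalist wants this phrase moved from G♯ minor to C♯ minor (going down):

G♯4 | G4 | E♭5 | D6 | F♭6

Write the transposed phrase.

From G♯ down to C♯ is a perfect fifth; apply that to each pitch.
G#4 becomes C#4
G4 becomes C4
Eb5 becomes Ab4
D6 becomes G5
Fb6 becomes Bbb5

C#4 C4 Ab4 G5 Bbb5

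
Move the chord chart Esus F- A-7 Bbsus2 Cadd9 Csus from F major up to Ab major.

F major up to Ab major is a minor third; each chord root moves by that interval while the quality stays the same.
Esus: root E up a minor third → G, giving Gsus.
F-: root F up a minor third → Ab, giving Ab-.
A-7: root A up a minor third → C, giving C-7.
Bbsus2: root Bb up a minor third → Db, giving Dbsus2.
Cadd9: root C up a minor third → Eb, giving Ebadd9.
Csus: root C up a minor third → Eb, giving Ebsus.

Gsus Ab- C-7 Dbsus2 Ebadd9 Ebsus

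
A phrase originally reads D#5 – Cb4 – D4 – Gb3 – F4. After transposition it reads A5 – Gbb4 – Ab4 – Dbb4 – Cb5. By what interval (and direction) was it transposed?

up a diminished fifth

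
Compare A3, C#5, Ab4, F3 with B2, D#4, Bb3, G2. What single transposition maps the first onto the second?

Take the first pair: A3 → B2. A to B spans 7 letter names, so the interval is some kind of seventh.
B2 to A3 is 10 semitones, which makes it a minor seventh; the second version is lower, so the direction is down.
Checking another pair — F3 → G2 — gives the same interval.

down a minor seventh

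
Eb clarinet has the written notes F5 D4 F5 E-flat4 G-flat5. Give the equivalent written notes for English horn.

First find concert pitch: the Eb clarinet sounds a minor third above written, so F5 D4 F5 E-flat4 G-flat5 sounds Ab5 F4 Ab5 Gb4 Bbb5.
Then write for English horn: it sounds a perfect fifth below written, so the part must be a perfect fifth above concert.
Ab5 → Eb6
F4 → C5
Ab5 → Eb6
Gb4 → Db5
Bbb5 → Fb6

Eb6 C5 Eb6 Db5 Fb6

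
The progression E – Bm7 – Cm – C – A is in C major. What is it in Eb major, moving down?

G Dm7 Ebm Eb C

C major down to Eb major is a major sixth; each chord root moves by that interval while the quality stays the same.
E: root E down a major sixth → G, giving G.
Bm7: root B down a major sixth → D, giving Dm7.
Cm: root C down a major sixth → Eb, giving Ebm.
C: root C down a major sixth → Eb, giving Eb.
A: root A down a major sixth → C, giving C.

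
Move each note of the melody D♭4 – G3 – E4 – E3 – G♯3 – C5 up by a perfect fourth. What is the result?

Db4 becomes Gb4
G3 becomes C4
E4 becomes A4
E3 becomes A3
G#3 becomes C#4
C5 becomes F5

Gb4 C4 A4 A3 C#4 F5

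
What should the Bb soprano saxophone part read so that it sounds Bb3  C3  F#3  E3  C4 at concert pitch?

C4 D3 G#3 F#3 D4

The Bb soprano saxophone sounds a major second below written, so the written part must be a major second above concert — transpose each note up.
Bb3 → C4
C3 → D3
F#3 → G#3
E3 → F#3
C4 → D4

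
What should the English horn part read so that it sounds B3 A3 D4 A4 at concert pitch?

F#4 E4 A4 E5

Written C4 sounds as F3 on the English horn, so concert pitches are written a perfect fifth up.
B3 → F#4
A3 → E4
D4 → A4
A4 → E5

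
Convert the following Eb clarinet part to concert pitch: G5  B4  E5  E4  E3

Bb5 D5 G5 G4 G3

Written C4 on the Eb clarinet sounds as Eb4, a minor third higher; apply that shift to every note.
G5 -> Bb5
B4 -> D5
E5 -> G5
E4 -> G4
E3 -> G3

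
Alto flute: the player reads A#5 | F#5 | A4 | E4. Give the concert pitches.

Written C4 on the alto flute sounds as G3, a perfect fourth lower; apply that shift to every note.
A#5 → E#5
F#5 → C#5
A4 → E4
E4 → B3

E#5 C#5 E4 B3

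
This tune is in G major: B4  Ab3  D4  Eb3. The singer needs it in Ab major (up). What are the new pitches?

From G up to Ab is a minor second; apply that to each pitch.
B4 to C5
Ab3 to Bbb3
D4 to Eb4
Eb3 to Fb3

C5 Bbb3 Eb4 Fb3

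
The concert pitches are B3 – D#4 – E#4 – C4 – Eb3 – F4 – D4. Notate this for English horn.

F#4 A#4 B#4 G4 Bb3 C5 A4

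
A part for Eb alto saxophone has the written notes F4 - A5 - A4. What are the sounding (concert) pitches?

Ab3 C5 C4

Written C4 on the Eb alto saxophone sounds as Eb3, a major sixth lower; apply that shift to every note.
F4 to Ab3
A5 to C5
A4 to C4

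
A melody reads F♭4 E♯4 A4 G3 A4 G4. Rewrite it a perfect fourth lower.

Cb4 B#3 E4 D3 E4 D4

Fb4: a fourth down reaches C, and 5 semitones makes it Cb4.
E#4: a fourth down reaches B, and 5 semitones makes it B#3.
A4: a fourth down reaches E, and 5 semitones makes it E4.
G3 down a perfect fourth is D3.
A4: a fourth down reaches E, and 5 semitones makes it E4.
A perfect fourth down from G4 gives D4.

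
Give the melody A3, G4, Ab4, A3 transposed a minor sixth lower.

C#3 B3 C4 C#3

A3 becomes C#3
G4 becomes B3
Ab4 becomes C4
A3 becomes C#3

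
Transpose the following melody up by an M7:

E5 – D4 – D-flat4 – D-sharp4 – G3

E5 → D#6
D4 → C#5
Db4 → C5
D#4 → C##5
G3 → F#4

D#6 C#5 C5 C##5 F#4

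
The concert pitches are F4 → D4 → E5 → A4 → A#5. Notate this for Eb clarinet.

D4 B3 C#5 F#4 F##5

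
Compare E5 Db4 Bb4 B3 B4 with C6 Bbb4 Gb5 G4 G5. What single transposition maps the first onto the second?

up a minor sixth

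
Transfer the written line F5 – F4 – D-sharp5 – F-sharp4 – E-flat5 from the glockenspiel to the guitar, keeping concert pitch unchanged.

First find concert pitch: the glockenspiel sounds a perfect fifteenth above written, so F5 F4 D-sharp5 F-sharp4 E-flat5 sounds F7 F6 D#7 F#6 Eb7.
Then write for guitar: it sounds a perfect octave below written, so the part must be a perfect octave above concert.
F7 → F8
F6 → F7
D#7 → D#8
F#6 → F#7
Eb7 → Eb8

F8 F7 D#8 F#7 Eb8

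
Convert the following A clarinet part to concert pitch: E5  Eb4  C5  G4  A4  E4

C#5 C4 A4 E4 F#4 C#4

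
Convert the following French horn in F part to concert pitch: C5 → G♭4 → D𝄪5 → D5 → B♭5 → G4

F4 Cb4 G##4 G4 Eb5 C4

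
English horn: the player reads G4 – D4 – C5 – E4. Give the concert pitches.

Written C4 on the English horn sounds as F3, a perfect fifth lower; apply that shift to every note.
G4 to C4
D4 to G3
C5 to F4
E4 to A3

C4 G3 F4 A3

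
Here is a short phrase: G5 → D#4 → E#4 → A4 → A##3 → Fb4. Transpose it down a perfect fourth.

D5 A#3 B#3 E4 E##3 Cb4

G5 down a perfect fourth is D5.
A perfect fourth down from D#4 gives A#3.
E#4 down a perfect fourth is B#3.
A perfect fourth down from A4 gives E4.
A perfect fourth down from A##3 gives E##3.
A perfect fourth down from Fb4 gives Cb4.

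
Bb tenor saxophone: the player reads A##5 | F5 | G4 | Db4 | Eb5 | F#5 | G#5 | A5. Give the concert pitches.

The Bb tenor saxophone sounds a major ninth below written, so transpose each written note down a major ninth.
A##5 → G##4
F5 → Eb4
G4 → F3
Db4 → Cb3
Eb5 → Db4
F#5 → E4
G#5 → F#4
A5 → G4

G##4 Eb4 F3 Cb3 Db4 E4 F#4 G4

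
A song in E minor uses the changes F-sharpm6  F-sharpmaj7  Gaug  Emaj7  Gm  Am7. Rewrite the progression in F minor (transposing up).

Gm6 Gmaj7 Abaug Fmaj7 Abm Bbm7

E minor up to F minor is a minor second; each chord root moves by that interval while the quality stays the same.
F-sharpm6: root F-sharp up a minor second → G, giving Gm6.
F-sharpmaj7: root F-sharp up a minor second → G, giving Gmaj7.
Gaug: root G up a minor second → Ab, giving Abaug.
Emaj7: root E up a minor second → F, giving Fmaj7.
Gm: root G up a minor second → Ab, giving Abm.
Am7: root A up a minor second → Bb, giving Bbm7.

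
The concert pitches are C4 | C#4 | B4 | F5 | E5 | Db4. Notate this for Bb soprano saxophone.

The Bb soprano saxophone sounds a major second below written, so the written part must be a major second above concert — transpose each note up.
C4 becomes D4
C#4 becomes D#4
B4 becomes C#5
F5 becomes G5
E5 becomes F#5
Db4 becomes Eb4

D4 D#4 C#5 G5 F#5 Eb4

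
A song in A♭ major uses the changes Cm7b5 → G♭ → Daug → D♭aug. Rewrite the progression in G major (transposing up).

Bm7b5 F C#aug Caug

A♭ major up to G major is a major seventh; each chord root moves by that interval while the quality stays the same.
Cm7b5: root C up a major seventh → B, giving Bm7b5.
G♭: root G♭ up a major seventh → F, giving F.
Daug: root D up a major seventh → C#, giving C#aug.
D♭aug: root D♭ up a major seventh → C, giving Caug.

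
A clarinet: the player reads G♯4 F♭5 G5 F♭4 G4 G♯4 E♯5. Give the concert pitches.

E#4 Db5 E5 Db4 E4 E#4 C##5

The A clarinet sounds a minor third below written, so transpose each written note down a minor third.
G#4 to E#4
Fb5 to Db5
G5 to E5
Fb4 to Db4
G4 to E4
G#4 to E#4
E#5 to C##5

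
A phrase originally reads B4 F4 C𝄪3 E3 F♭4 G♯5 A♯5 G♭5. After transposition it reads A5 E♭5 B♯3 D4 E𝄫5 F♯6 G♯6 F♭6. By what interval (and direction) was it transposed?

up a minor seventh

Take the first pair: B4 → A5. B to A spans 7 letter names, so the interval is some kind of seventh.
B4 to A5 is 10 semitones, which makes it a minor seventh; the second version is higher, so the direction is up.
Checking another pair — Gb5 → Fb6 — gives the same interval.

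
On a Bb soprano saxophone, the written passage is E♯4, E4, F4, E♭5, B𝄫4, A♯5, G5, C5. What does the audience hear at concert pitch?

D#4 D4 Eb4 Db5 Abb4 G#5 F5 Bb4

Written C4 on the Bb soprano saxophone sounds as Bb3, a major second lower; apply that shift to every note.
E#4 gives D#4
E4 gives D4
F4 gives Eb4
Eb5 gives Db5
Bbb4 gives Abb4
A#5 gives G#5
G5 gives F5
C5 gives Bb4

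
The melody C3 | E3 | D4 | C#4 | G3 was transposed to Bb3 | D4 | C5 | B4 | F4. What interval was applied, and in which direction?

Take the first pair: C3 → Bb3. C to B spans 7 letter names, so the interval is some kind of seventh.
C3 to Bb3 is 10 semitones, which makes it a minor seventh; the second version is higher, so the direction is up.
Checking another pair — G3 → F4 — gives the same interval.

up a minor seventh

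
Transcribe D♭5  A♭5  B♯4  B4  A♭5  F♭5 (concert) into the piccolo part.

Db4 Ab4 B#3 B3 Ab4 Fb4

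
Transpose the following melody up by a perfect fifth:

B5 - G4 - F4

B5 becomes F#6
G4 becomes D5
F4 becomes C5

F#6 D5 C5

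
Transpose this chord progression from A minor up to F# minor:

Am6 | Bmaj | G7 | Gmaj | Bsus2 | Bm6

A minor up to F# minor is a major sixth; each chord root moves by that interval while the quality stays the same.
Am6: root A up a major sixth → F#, giving F#m6.
Bmaj: root B up a major sixth → G#, giving G#maj.
G7: root G up a major sixth → E, giving E7.
Gmaj: root G up a major sixth → E, giving Emaj.
Bsus2: root B up a major sixth → G#, giving G#sus2.
Bm6: root B up a major sixth → G#, giving G#m6.

F#m6 G#maj E7 Emaj G#sus2 G#m6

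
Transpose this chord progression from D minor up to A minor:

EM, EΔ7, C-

BM BΔ7 G-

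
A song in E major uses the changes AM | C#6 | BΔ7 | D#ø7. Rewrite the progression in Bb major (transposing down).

EbM G6 FΔ7 Aø7

E major down to Bb major is an augmented fourth; each chord root moves by that interval while the quality stays the same.
AM: root A down an augmented fourth → Eb, giving EbM.
C#6: root C# down an augmented fourth → G, giving G6.
BΔ7: root B down an augmented fourth → F, giving FΔ7.
D#ø7: root D# down an augmented fourth → A, giving Aø7.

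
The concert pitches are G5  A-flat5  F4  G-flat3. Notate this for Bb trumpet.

A5 Bb5 G4 Ab3

Written C4 sounds as Bb3 on the Bb trumpet, so concert pitches are written a major second up.
G5 to A5
Ab5 to Bb5
F4 to G4
Gb3 to Ab3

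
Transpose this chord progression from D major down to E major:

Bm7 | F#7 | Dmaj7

C#m7 G#7 Emaj7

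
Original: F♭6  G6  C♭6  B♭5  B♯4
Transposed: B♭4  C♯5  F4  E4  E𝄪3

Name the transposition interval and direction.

down a diminished twelfth

Take the first pair: Fb6 → Bb4. F to B spans 12 letter names, so the interval is some kind of twelfth.
Bb4 to Fb6 is 18 semitones, which makes it a diminished twelfth; the second version is lower, so the direction is down.
Checking another pair — B#4 → E##3 — gives the same interval.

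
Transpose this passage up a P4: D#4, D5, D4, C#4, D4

G#4 G5 G4 F#4 G4

D#4 to G#4
D5 to G5
D4 to G4
C#4 to F#4
D4 to G4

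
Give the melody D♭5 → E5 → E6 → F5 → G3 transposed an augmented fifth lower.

An augmented fifth down from Db5 gives Gbb4.
E5 down an augmented fifth is Ab4.
An augmented fifth down from E6 gives Ab5.
F5: a fifth down reaches B, and 8 semitones makes it Bbb4.
G3: a fifth down reaches C, and 8 semitones makes it Cb3.

Gbb4 Ab4 Ab5 Bbb4 Cb3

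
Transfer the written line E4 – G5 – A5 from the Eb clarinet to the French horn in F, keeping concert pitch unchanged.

D5 F6 G6

First find concert pitch: the Eb clarinet sounds a minor third above written, so E4 G5 A5 sounds G4 Bb5 C6.
Then write for French horn in F: it sounds a perfect fifth below written, so the part must be a perfect fifth above concert.
G4 → D5
Bb5 → F6
C6 → G6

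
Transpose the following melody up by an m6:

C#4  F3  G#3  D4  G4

C#4 up a minor sixth is A4.
F3: a sixth up reaches D, and 8 semitones makes it Db4.
A minor sixth up from G#3 gives E4.
D4: a sixth up reaches B, and 8 semitones makes it Bb4.
A minor sixth up from G4 gives Eb5.

A4 Db4 E4 Bb4 Eb5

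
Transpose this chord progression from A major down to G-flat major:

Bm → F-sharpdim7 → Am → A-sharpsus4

Abm Ebdim7 Gbm Gsus4

A major down to G-flat major is an augmented second; each chord root moves by that interval while the quality stays the same.
Bm: root B down an augmented second → Ab, giving Abm.
F-sharpdim7: root F-sharp down an augmented second → Eb, giving Ebdim7.
Am: root A down an augmented second → Gb, giving Gbm.
A-sharpsus4: root A-sharp down an augmented second → G, giving Gsus4.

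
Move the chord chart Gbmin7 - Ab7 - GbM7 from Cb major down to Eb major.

Bbmin7 C7 BbM7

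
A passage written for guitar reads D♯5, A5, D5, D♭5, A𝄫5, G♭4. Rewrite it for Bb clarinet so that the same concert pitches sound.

First find concert pitch: the guitar sounds a perfect octave below written, so D♯5 A5 D5 D♭5 A𝄫5 G♭4 sounds D#4 A4 D4 Db4 Abb4 Gb3.
Then write for Bb clarinet: it sounds a major second below written, so the part must be a major second above concert.
D#4 → E#4
A4 → B4
D4 → E4
Db4 → Eb4
Abb4 → Bbb4
Gb3 → Ab3

E#4 B4 E4 Eb4 Bbb4 Ab3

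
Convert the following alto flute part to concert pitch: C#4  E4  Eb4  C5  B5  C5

G#3 B3 Bb3 G4 F#5 G4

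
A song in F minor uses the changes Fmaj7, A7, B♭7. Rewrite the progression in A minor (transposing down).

F minor down to A minor is a minor sixth; each chord root moves by that interval while the quality stays the same.
Fmaj7: root F down a minor sixth → A, giving Amaj7.
A7: root A down a minor sixth → C#, giving C#7.
B♭7: root B♭ down a minor sixth → D, giving D7.

Amaj7 C#7 D7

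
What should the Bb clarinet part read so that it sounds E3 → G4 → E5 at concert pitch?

F#3 A4 F#5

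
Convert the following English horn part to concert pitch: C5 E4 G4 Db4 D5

F4 A3 C4 Gb3 G4

Written C4 on the English horn sounds as F3, a perfect fifth lower; apply that shift to every note.
C5 gives F4
E4 gives A3
G4 gives C4
Db4 gives Gb3
D5 gives G4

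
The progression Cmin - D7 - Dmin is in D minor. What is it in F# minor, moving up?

D minor up to F# minor is a major third; each chord root moves by that interval while the quality stays the same.
Cmin: root C up a major third → E, giving Emin.
D7: root D up a major third → F#, giving F#7.
Dmin: root D up a major third → F#, giving F#min.

Emin F#7 F#min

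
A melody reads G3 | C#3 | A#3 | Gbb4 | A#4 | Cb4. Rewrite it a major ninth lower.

G3 to F2
C#3 to B1
A#3 to G#2
Gbb4 to Fbb3
A#4 to G#3
Cb4 to Bbb2

F2 B1 G#2 Fbb3 G#3 Bbb2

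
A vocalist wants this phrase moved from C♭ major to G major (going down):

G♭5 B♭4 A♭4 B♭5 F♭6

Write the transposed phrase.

D5 F#4 E4 F#5 C6

C♭ major to G major down is a diminished fourth, so every note moves down by that interval.
Gb5 gives D5
Bb4 gives F#4
Ab4 gives E4
Bb5 gives F#5
Fb6 gives C6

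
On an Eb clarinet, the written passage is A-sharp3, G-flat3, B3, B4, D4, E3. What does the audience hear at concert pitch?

C#4 Bbb3 D4 D5 F4 G3

The Eb clarinet sounds a minor third above written, so transpose each written note up a minor third.
A#3 gives C#4
Gb3 gives Bbb3
B3 gives D4
B4 gives D5
D4 gives F4
E3 gives G3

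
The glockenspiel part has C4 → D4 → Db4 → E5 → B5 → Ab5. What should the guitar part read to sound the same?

First find concert pitch: the glockenspiel sounds a perfect fifteenth above written, so C4 D4 Db4 E5 B5 Ab5 sounds C6 D6 Db6 E7 B7 Ab7.
Then write for guitar: it sounds a perfect octave below written, so the part must be a perfect octave above concert.
C6 → C7
D6 → D7
Db6 → Db7
E7 → E8
B7 → B8
Ab7 → Ab8

C7 D7 Db7 E8 B8 Ab8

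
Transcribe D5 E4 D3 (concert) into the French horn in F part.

A5 B4 A3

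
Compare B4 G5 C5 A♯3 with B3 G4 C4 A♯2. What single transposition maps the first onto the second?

down a perfect octave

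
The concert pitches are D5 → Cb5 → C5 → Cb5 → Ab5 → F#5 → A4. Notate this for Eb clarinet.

The Eb clarinet sounds a minor third above written, so the written part must be a minor third below concert — transpose each note down.
D5 gives B4
Cb5 gives Ab4
C5 gives A4
Cb5 gives Ab4
Ab5 gives F5
F#5 gives D#5
A4 gives F#4

B4 Ab4 A4 Ab4 F5 D#5 F#4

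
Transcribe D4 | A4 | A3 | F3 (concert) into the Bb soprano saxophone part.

The Bb soprano saxophone sounds a major second below written, so the written part must be a major second above concert — transpose each note up.
D4 → E4
A4 → B4
A3 → B3
F3 → G3

E4 B4 B3 G3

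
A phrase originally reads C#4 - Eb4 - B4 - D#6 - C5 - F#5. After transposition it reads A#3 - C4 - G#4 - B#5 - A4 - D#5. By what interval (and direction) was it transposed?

From C#4 to A#3 is 3 letter names — a third of some quality.
A#3 to C#4 is 3 semitones, which makes it a minor third; the second version is lower, so the direction is down.
Checking another pair — F#5 → D#5 — gives the same interval.

down a minor third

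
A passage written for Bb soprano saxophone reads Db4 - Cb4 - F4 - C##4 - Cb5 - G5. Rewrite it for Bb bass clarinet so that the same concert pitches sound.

Db5 Cb5 F5 C##5 Cb6 G6

First find concert pitch: the Bb soprano saxophone sounds a major second below written, so Db4 Cb4 F4 C##4 Cb5 G5 sounds Cb4 Bbb3 Eb4 B#3 Bbb4 F5.
Then write for Bb bass clarinet: it sounds a major ninth below written, so the part must be a major ninth above concert.
Cb4 → Db5
Bbb3 → Cb5
Eb4 → F5
B#3 → C##5
Bbb4 → Cb6
F5 → G6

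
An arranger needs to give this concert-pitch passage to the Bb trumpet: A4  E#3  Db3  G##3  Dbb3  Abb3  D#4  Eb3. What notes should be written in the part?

B4 F##3 Eb3 A##3 Ebb3 Bbb3 E#4 F3

Written C4 sounds as Bb3 on the Bb trumpet, so concert pitches are written a major second up.
A4 gives B4
E#3 gives F##3
Db3 gives Eb3
G##3 gives A##3
Dbb3 gives Ebb3
Abb3 gives Bbb3
D#4 gives E#4
Eb3 gives F3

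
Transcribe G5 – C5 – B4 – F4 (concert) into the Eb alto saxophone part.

E6 A5 G#5 D5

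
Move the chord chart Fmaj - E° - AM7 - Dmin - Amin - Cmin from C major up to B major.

C major up to B major is a major seventh; each chord root moves by that interval while the quality stays the same.
Fmaj: root F up a major seventh → E, giving Emaj.
E°: root E up a major seventh → D#, giving D#°.
AM7: root A up a major seventh → G#, giving G#M7.
Dmin: root D up a major seventh → C#, giving C#min.
Amin: root A up a major seventh → G#, giving G#min.
Cmin: root C up a major seventh → B, giving Bmin.

Emaj D#° G#M7 C#min G#min Bmin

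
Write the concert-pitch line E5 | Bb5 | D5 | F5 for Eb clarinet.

C#5 G5 B4 D5

The Eb clarinet sounds a minor third above written, so the written part must be a minor third below concert — transpose each note down.
E5 -> C#5
Bb5 -> G5
D5 -> B4
F5 -> D5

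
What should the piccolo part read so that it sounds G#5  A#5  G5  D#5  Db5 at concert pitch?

The piccolo sounds a perfect octave above written, so the written part must be a perfect octave below concert — transpose each note down.
G#5 gives G#4
A#5 gives A#4
G5 gives G4
D#5 gives D#4
Db5 gives Db4

G#4 A#4 G4 D#4 Db4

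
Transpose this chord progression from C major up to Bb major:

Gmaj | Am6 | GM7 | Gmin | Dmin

Fmaj Gm6 FM7 Fmin Cmin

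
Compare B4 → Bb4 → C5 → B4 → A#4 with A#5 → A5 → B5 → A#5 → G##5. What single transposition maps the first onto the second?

From B4 to A#5 is 7 letter names — a seventh of some quality.
B4 to A#5 is 11 semitones, which makes it a major seventh; the second version is higher, so the direction is up.
Checking another pair — A#4 → G##5 — gives the same interval.

up a major seventh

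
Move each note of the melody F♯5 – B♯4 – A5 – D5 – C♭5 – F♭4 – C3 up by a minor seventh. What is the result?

E6 A#5 G6 C6 Bbb5 Ebb5 Bb3

F#5 up a minor seventh is E6.
B#4: a seventh up reaches A, and 10 semitones makes it A#5.
A5 up a minor seventh is G6.
D5: a seventh up reaches C, and 10 semitones makes it C6.
A minor seventh up from Cb5 gives Bbb5.
Fb4: a seventh up reaches E, and 10 semitones makes it Ebb5.
A minor seventh up from C3 gives Bb3.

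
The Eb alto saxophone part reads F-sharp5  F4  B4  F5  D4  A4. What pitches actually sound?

A4 Ab3 D4 Ab4 F3 C4

Written C4 on the Eb alto saxophone sounds as Eb3, a major sixth lower; apply that shift to every note.
F#5 -> A4
F4 -> Ab3
B4 -> D4
F5 -> Ab4
D4 -> F3
A4 -> C4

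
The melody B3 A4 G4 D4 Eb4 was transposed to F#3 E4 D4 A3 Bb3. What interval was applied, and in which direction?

down a perfect fourth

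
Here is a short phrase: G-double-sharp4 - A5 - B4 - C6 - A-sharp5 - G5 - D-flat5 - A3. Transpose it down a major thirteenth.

B#2 C4 D3 Eb4 C#4 Bb3 Fb3 C2

A major thirteenth down from G##4 gives B#2.
A5 down a major thirteenth is C4.
A major thirteenth down from B4 gives D3.
C6: a thirteenth down reaches E, and 21 semitones makes it Eb4.
A#5 down a major thirteenth is C#4.
A major thirteenth down from G5 gives Bb3.
A major thirteenth down from Db5 gives Fb3.
A3 down a major thirteenth is C2.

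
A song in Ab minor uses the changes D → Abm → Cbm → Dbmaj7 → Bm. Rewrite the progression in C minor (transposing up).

Ab minor up to C minor is a major third; each chord root moves by that interval while the quality stays the same.
D: root D up a major third → F#, giving F#.
Abm: root Ab up a major third → C, giving Cm.
Cbm: root Cb up a major third → Eb, giving Ebm.
Dbmaj7: root Db up a major third → F, giving Fmaj7.
Bm: root B up a major third → D#, giving D#m.

F# Cm Ebm Fmaj7 D#m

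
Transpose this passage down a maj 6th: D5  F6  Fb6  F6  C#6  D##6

F4 Ab5 Abb5 Ab5 E5 F##5

D5 down a major sixth is F4.
F6: a sixth down reaches A, and 9 semitones makes it Ab5.
Fb6: a sixth down reaches A, and 9 semitones makes it Abb5.
F6 down a major sixth is Ab5.
A major sixth down from C#6 gives E5.
D##6 down a major sixth is F##5.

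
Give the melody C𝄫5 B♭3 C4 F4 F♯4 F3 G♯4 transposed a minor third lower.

Cbb5 → Abb4
Bb3 → G3
C4 → A3
F4 → D4
F#4 → D#4
F3 → D3
G#4 → E#4

Abb4 G3 A3 D4 D#4 D3 E#4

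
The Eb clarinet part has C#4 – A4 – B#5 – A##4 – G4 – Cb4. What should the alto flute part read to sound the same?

First find concert pitch: the Eb clarinet sounds a minor third above written, so C#4 A4 B#5 A##4 G4 Cb4 sounds E4 C5 D#6 C##5 Bb4 Ebb4.
Then write for alto flute: it sounds a perfect fourth below written, so the part must be a perfect fourth above concert.
E4 → A4
C5 → F5
D#6 → G#6
C##5 → F##5
Bb4 → Eb5
Ebb4 → Abb4

A4 F5 G#6 F##5 Eb5 Abb4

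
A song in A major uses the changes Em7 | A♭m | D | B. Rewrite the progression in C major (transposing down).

A major down to C major is a major sixth; each chord root moves by that interval while the quality stays the same.
Em7: root E down a major sixth → G, giving Gm7.
A♭m: root A♭ down a major sixth → Cb, giving Cbm.
D: root D down a major sixth → F, giving F.
B: root B down a major sixth → D, giving D.

Gm7 Cbm F D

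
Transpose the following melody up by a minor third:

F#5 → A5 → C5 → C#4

A5 C6 Eb5 E4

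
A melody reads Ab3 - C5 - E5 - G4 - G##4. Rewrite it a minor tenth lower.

Ab3 to F2
C5 to A3
E5 to C#4
G4 to E3
G##4 to E##3

F2 A3 C#4 E3 E##3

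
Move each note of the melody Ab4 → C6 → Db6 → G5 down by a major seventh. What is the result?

Bbb3 Db5 Ebb5 Ab4

Ab4 to Bbb3
C6 to Db5
Db6 to Ebb5
G5 to Ab4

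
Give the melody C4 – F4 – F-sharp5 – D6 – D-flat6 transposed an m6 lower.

A minor sixth down from C4 gives E3.
F4: a sixth down reaches A, and 8 semitones makes it A3.
F#5 down a minor sixth is A#4.
D6: a sixth down reaches F, and 8 semitones makes it F#5.
A minor sixth down from Db6 gives F5.

E3 A3 A#4 F#5 F5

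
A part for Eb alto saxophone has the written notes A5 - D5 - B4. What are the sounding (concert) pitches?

The Eb alto saxophone sounds a major sixth below written, so transpose each written note down a major sixth.
A5 gives C5
D5 gives F4
B4 gives D4

C5 F4 D4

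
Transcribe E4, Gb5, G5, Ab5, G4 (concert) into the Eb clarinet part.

C#4 Eb5 E5 F5 E4

Written C4 sounds as Eb4 on the Eb clarinet, so concert pitches are written a minor third down.
E4 -> C#4
Gb5 -> Eb5
G5 -> E5
Ab5 -> F5
G4 -> E4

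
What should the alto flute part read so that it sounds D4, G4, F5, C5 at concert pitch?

G4 C5 Bb5 F5

Written C4 sounds as G3 on the alto flute, so concert pitches are written a perfect fourth up.
D4 → G4
G4 → C5
F5 → Bb5
C5 → F5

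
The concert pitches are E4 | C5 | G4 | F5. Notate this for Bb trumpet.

F#4 D5 A4 G5

Written C4 sounds as Bb3 on the Bb trumpet, so concert pitches are written a major second up.
E4 gives F#4
C5 gives D5
G4 gives A4
F5 gives G5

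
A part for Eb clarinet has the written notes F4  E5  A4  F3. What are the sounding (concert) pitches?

Written C4 on the Eb clarinet sounds as Eb4, a minor third higher; apply that shift to every note.
F4 gives Ab4
E5 gives G5
A4 gives C5
F3 gives Ab3

Ab4 G5 C5 Ab3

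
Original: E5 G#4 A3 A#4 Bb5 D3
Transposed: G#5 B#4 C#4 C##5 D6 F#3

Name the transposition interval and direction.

From E5 to G#5 is 3 letter names — a third of some quality.
E5 to G#5 is 4 semitones, which makes it a major third; the second version is higher, so the direction is up.
Checking another pair — D3 → F#3 — gives the same interval.

up a major third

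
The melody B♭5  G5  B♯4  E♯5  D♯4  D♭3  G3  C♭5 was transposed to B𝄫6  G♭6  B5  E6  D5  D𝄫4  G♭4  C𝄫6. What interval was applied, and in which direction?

up a diminished octave

From Bb5 to Bbb6 is 8 letter names — an octave of some quality.
Bb5 to Bbb6 is 11 semitones, which makes it a diminished octave; the second version is higher, so the direction is up.
Checking another pair — Cb5 → Cbb6 — gives the same interval.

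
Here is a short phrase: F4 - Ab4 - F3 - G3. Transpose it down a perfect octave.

F3 Ab3 F2 G2

F4 -> F3
Ab4 -> Ab3
F3 -> F2
G3 -> G2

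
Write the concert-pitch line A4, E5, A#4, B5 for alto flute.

D5 A5 D#5 E6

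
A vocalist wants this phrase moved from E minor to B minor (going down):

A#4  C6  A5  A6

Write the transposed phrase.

E#4 G5 E5 E6

From E down to B is a perfect fourth; apply that to each pitch.
A#4 becomes E#4
C6 becomes G5
A5 becomes E5
A6 becomes E6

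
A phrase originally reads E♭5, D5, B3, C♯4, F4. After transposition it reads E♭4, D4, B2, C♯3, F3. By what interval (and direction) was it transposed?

down a perfect octave

From Eb5 to Eb4 is 8 letter names — an octave of some quality.
Eb4 to Eb5 is 12 semitones, which makes it a perfect octave; the second version is lower, so the direction is down.
Checking another pair — F4 → F3 — gives the same interval.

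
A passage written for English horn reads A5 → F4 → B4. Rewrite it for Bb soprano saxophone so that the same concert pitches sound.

First find concert pitch: the English horn sounds a perfect fifth below written, so A5 F4 B4 sounds D5 Bb3 E4.
Then write for Bb soprano saxophone: it sounds a major second below written, so the part must be a major second above concert.
D5 → E5
Bb3 → C4
E4 → F#4

E5 C4 F#4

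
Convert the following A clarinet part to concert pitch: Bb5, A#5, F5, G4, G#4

Written C4 on the A clarinet sounds as A3, a minor third lower; apply that shift to every note.
Bb5 to G5
A#5 to F##5
F5 to D5
G4 to E4
G#4 to E#4

G5 F##5 D5 E4 E#4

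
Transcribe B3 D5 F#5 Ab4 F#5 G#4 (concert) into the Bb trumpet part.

C#4 E5 G#5 Bb4 G#5 A#4

The Bb trumpet sounds a major second below written, so the written part must be a major second above concert — transpose each note up.
B3 to C#4
D5 to E5
F#5 to G#5
Ab4 to Bb4
F#5 to G#5
G#4 to A#4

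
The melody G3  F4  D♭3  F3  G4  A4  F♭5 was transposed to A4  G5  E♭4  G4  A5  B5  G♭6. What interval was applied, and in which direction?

From G3 to A4 is 9 letter names — a ninth of some quality.
G3 to A4 is 14 semitones, which makes it a major ninth; the second version is higher, so the direction is up.
Checking another pair — Fb5 → Gb6 — gives the same interval.

up a major ninth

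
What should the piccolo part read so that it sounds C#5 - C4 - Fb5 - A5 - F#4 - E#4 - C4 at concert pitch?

Written C4 sounds as C5 on the piccolo, so concert pitches are written a perfect octave down.
C#5 to C#4
C4 to C3
Fb5 to Fb4
A5 to A4
F#4 to F#3
E#4 to E#3
C4 to C3

C#4 C3 Fb4 A4 F#3 E#3 C3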